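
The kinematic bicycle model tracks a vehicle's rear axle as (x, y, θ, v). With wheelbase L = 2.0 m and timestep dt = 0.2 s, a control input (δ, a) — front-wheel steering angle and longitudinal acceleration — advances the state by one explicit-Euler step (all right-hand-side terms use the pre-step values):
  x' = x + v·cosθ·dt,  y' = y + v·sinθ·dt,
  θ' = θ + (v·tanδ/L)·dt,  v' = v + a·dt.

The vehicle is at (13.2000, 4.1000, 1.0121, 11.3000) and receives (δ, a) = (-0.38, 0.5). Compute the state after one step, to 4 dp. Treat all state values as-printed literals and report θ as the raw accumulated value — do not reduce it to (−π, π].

x' = 13.2000 + 11.3000·cos(1.0121)·0.2 = 14.3980
y' = 4.1000 + 11.3000·sin(1.0121)·0.2 = 6.0164
θ' = 1.0121 + (11.3000/2.0)·tan(-0.38)·0.2 = 0.5608
v' = 11.3000 + 0.5000·0.2 = 11.4000

(14.3980, 6.0164, 0.5608, 11.4000)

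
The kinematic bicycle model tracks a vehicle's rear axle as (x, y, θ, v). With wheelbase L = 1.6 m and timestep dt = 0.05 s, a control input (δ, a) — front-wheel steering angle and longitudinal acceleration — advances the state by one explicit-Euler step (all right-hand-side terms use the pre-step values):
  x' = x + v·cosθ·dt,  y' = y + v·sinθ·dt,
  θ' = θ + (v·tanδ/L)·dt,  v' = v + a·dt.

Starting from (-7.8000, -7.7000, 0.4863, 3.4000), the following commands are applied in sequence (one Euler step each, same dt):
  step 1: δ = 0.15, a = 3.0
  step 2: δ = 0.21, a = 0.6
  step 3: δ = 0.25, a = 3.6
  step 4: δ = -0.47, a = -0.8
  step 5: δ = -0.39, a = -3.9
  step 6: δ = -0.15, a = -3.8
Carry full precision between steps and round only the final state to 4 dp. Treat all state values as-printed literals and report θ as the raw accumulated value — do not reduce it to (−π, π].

after step 1 (δ=0.15, a=3.0): (-7.649708, -7.620549, 0.502358, 3.550000)
after step 2 (δ=0.21, a=0.6): (-7.494139, -7.535084, 0.526004, 3.580000)
after step 3 (δ=0.25, a=3.6): (-7.339336, -7.445211, 0.554570, 3.760000)
after step 4 (δ=-0.47, a=-0.8): (-7.179512, -7.346215, 0.494884, 3.720000)
after step 5 (δ=-0.39, a=-3.9): (-7.015827, -7.257878, 0.447099, 3.525000)
after step 6 (δ=-0.15, a=-3.8): (-6.856902, -7.181676, 0.430450, 3.335000)

(-6.8569, -7.1817, 0.4305, 3.3350)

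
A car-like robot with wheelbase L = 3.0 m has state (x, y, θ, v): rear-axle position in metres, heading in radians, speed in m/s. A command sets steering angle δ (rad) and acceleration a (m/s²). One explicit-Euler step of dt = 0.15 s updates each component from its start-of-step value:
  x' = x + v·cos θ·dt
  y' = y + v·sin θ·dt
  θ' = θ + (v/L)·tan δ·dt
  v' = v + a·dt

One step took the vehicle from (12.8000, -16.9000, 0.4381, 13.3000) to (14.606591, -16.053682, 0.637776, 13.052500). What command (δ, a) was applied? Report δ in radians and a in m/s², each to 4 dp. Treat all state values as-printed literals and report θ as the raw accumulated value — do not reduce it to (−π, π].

δ = 0.2917, a = -1.6500

a = (v'−v)/dt = (-0.247500)/0.15 = -1.6500
Δθ = θ'−θ = 0.199676;  (v·dt/L) = 13.3000·0.15/3.0 = 0.665000
tan δ = Δθ·L/(v·dt) = 0.300265  →  δ = 0.2917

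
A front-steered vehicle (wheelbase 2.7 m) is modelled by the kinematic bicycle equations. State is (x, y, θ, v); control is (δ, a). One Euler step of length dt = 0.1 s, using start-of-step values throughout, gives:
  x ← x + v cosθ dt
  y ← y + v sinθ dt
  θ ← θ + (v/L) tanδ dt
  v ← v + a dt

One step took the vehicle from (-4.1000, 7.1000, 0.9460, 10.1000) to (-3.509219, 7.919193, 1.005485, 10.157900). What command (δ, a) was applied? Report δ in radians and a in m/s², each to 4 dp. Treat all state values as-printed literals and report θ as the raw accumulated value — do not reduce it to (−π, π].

a = (v'−v)/dt = (0.057900)/0.1 = 0.5790
Δθ = θ'−θ = 0.059485;  (v·dt/L) = 10.1000·0.1/2.7 = 0.374074
tan δ = Δθ·L/(v·dt) = 0.159019  →  δ = 0.1577

δ = 0.1577, a = 0.5790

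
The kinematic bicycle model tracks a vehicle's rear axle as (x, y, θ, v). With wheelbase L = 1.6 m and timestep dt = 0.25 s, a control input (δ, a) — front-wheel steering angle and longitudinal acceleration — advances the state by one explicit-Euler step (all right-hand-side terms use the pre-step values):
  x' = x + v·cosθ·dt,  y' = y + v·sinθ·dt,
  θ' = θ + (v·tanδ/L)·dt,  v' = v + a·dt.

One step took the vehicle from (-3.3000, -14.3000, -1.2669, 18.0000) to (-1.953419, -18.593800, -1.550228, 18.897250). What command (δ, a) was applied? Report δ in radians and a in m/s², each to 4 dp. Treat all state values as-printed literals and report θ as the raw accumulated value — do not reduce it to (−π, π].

δ = -0.1004, a = 3.5890

a = (v'−v)/dt = (0.897250)/0.25 = 3.5890
Δθ = θ'−θ = -0.283328;  (v·dt/L) = 18.0000·0.25/1.6 = 2.812500
tan δ = Δθ·L/(v·dt) = -0.100739  →  δ = -0.1004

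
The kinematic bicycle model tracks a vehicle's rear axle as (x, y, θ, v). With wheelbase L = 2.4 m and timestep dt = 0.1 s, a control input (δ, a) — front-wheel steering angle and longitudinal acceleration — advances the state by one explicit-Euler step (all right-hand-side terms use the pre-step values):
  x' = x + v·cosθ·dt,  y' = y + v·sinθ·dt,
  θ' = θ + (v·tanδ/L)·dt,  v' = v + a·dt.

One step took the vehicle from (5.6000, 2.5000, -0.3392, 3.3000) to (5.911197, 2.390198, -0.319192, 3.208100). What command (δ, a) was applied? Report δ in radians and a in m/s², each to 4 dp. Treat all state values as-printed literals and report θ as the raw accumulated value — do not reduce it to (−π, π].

a = (v'−v)/dt = (-0.091900)/0.1 = -0.9190
Δθ = θ'−θ = 0.020008;  (v·dt/L) = 3.3000·0.1/2.4 = 0.137500
tan δ = Δθ·L/(v·dt) = 0.145513  →  δ = 0.1445

δ = 0.1445, a = -0.9190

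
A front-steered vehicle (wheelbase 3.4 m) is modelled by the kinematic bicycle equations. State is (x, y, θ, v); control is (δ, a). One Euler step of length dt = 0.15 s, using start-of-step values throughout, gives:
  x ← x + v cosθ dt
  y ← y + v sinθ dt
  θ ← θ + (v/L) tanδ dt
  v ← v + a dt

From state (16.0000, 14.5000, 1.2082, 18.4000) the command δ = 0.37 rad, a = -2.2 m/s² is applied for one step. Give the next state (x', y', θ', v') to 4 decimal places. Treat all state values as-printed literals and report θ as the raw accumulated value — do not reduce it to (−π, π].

(16.9790, 17.0805, 1.5231, 18.0700)

x' = 16.0000 + 18.4000·cos(1.2082)·0.15 = 16.9790
y' = 14.5000 + 18.4000·sin(1.2082)·0.15 = 17.0805
θ' = 1.2082 + (18.4000/3.4)·tan(0.37)·0.15 = 1.5231
v' = 18.4000 − 2.2000·0.15 = 18.0700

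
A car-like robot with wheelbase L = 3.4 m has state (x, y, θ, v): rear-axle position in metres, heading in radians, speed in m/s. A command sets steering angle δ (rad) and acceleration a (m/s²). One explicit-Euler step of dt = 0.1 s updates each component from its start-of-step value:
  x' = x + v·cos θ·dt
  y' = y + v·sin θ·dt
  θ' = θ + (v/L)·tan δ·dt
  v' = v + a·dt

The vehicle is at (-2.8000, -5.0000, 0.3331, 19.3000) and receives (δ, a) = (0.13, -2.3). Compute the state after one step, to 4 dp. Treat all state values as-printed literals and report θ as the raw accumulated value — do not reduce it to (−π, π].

(-0.9761, -4.3689, 0.4073, 19.0700)

x' = -2.8000 + 19.3000·cos(0.3331)·0.1 = -0.9761
y' = -5.0000 + 19.3000·sin(0.3331)·0.1 = -4.3689
θ' = 0.3331 + (19.3000/3.4)·tan(0.13)·0.1 = 0.4073
v' = 19.3000 − 2.3000·0.1 = 19.0700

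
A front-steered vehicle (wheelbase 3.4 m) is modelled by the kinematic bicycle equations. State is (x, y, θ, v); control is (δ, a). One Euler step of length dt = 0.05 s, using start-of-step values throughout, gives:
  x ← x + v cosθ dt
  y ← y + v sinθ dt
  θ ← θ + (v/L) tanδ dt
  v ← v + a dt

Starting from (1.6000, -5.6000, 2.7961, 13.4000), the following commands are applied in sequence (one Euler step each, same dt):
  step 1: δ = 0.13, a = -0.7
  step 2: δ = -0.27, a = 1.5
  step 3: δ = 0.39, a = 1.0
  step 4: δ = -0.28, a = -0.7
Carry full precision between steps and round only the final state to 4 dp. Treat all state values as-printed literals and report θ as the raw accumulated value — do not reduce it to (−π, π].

(-0.9361, -4.7227, 2.7917, 13.4550)

after step 1 (δ=0.13, a=-0.7): (0.969591, -5.373098, 2.821863, 13.365000)
after step 2 (δ=-0.27, a=1.5): (0.335208, -5.163060, 2.767468, 13.440000)
after step 3 (δ=0.39, a=1.0): (-0.290308, -4.917472, 2.848712, 13.490000)
after step 4 (δ=-0.28, a=-0.7): (-0.936086, -4.722736, 2.791666, 13.455000)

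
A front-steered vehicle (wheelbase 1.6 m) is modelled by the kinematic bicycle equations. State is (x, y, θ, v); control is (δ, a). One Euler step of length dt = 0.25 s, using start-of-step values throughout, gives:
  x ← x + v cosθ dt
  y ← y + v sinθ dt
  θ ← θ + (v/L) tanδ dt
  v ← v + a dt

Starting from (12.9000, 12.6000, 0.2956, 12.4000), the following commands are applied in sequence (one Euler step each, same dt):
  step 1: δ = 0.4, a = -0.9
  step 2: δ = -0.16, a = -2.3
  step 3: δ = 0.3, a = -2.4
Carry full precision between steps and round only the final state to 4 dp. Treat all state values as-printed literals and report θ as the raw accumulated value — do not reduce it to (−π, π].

(19.2102, 18.3317, 1.3684, 11.0000)

after step 1 (δ=0.4, a=-0.9): (15.865545, 13.503073, 1.114762, 12.175000)
after step 2 (δ=-0.16, a=-2.3): (17.205986, 16.235770, 0.807763, 11.600000)
after step 3 (δ=0.3, a=-2.4): (19.210226, 18.331724, 1.368435, 11.000000)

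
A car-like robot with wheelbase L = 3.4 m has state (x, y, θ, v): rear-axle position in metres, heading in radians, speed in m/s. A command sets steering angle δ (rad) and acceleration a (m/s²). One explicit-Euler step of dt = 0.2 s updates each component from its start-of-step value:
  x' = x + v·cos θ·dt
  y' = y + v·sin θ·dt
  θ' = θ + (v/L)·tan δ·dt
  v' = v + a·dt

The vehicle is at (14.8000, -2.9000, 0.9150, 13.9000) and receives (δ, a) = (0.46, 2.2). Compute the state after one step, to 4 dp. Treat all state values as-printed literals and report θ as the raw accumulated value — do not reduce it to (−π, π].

(16.4952, -0.6967, 1.3201, 14.3400)

x' = 14.8000 + 13.9000·cos(0.9150)·0.2 = 16.4952
y' = -2.9000 + 13.9000·sin(0.9150)·0.2 = -0.6967
θ' = 0.9150 + (13.9000/3.4)·tan(0.46)·0.2 = 1.3201
v' = 13.9000 + 2.2000·0.2 = 14.3400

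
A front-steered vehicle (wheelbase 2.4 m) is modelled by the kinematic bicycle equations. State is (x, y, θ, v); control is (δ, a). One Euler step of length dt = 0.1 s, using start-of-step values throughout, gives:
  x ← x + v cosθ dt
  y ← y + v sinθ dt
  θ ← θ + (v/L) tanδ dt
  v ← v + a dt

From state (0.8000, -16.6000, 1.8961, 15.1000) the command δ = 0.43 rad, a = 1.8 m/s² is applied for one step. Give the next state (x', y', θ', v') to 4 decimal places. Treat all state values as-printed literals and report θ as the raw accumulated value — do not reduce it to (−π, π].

x' = 0.8000 + 15.1000·cos(1.8961)·0.1 = 0.3174
y' = -16.6000 + 15.1000·sin(1.8961)·0.1 = -15.1692
θ' = 1.8961 + (15.1000/2.4)·tan(0.43)·0.1 = 2.1846
v' = 15.1000 + 1.8000·0.1 = 15.2800

(0.3174, -15.1692, 2.1846, 15.2800)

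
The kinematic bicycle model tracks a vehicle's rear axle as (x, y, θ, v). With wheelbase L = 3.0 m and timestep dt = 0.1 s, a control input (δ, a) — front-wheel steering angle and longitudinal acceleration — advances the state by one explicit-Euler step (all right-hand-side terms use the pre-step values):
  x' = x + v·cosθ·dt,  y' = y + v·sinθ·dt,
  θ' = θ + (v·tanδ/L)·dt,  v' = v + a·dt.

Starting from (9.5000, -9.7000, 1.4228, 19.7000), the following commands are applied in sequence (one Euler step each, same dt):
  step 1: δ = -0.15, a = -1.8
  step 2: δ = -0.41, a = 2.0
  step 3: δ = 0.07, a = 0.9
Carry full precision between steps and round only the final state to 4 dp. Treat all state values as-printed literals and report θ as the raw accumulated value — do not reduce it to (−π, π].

(11.2652, -4.1575, 1.0868, 19.8100)

after step 1 (δ=-0.15, a=-1.8): (9.790490, -7.751535, 1.323555, 19.520000)
after step 2 (δ=-0.41, a=2.0): (10.268204, -5.858893, 1.040755, 19.720000)
after step 3 (δ=0.07, a=0.9): (11.265187, -4.157479, 1.086843, 19.810000)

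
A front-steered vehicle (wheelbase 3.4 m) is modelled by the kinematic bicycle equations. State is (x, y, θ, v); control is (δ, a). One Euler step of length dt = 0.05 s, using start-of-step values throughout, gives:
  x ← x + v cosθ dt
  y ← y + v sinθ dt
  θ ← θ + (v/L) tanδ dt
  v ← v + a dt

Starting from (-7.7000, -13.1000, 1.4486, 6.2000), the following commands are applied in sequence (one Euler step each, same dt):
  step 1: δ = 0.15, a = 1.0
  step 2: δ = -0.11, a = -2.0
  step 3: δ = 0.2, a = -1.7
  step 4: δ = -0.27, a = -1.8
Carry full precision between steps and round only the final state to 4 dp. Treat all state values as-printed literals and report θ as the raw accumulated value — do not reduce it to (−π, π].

(-7.5617, -11.8746, 1.4459, 5.9750)

after step 1 (δ=0.15, a=1.0): (-7.662213, -12.792312, 1.462380, 6.250000)
after step 2 (δ=-0.11, a=-2.0): (-7.628400, -12.481646, 1.452229, 6.150000)
after step 3 (δ=0.2, a=-1.7): (-7.592025, -12.176305, 1.470562, 6.065000)
after step 4 (δ=-0.27, a=-1.8): (-7.561680, -11.874577, 1.445878, 5.975000)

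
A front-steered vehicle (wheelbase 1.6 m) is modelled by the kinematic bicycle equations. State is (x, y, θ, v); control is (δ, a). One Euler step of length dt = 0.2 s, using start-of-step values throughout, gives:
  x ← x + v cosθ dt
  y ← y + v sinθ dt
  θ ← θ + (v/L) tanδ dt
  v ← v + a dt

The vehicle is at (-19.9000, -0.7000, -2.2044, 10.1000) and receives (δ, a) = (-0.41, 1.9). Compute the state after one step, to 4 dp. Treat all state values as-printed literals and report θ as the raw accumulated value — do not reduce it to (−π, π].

x' = -19.9000 + 10.1000·cos(-2.2044)·0.2 = -21.0959
y' = -0.7000 + 10.1000·sin(-2.2044)·0.2 = -2.3279
θ' = -2.2044 + (10.1000/1.6)·tan(-0.41)·0.2 = -2.7531
v' = 10.1000 + 1.9000·0.2 = 10.4800

(-21.0959, -2.3279, -2.7531, 10.4800)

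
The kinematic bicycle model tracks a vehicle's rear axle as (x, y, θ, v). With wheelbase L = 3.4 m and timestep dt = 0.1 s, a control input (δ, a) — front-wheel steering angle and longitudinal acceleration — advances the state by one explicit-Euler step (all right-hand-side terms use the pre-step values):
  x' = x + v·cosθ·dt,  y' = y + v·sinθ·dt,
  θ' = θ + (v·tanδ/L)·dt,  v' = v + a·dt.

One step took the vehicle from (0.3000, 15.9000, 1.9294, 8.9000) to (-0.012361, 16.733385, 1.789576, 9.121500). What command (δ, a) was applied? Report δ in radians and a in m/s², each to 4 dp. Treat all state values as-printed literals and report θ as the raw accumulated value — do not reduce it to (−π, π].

δ = -0.4906, a = 2.2150

a = (v'−v)/dt = (0.221500)/0.1 = 2.2150
Δθ = θ'−θ = -0.139824;  (v·dt/L) = 8.9000·0.1/3.4 = 0.261765
tan δ = Δθ·L/(v·dt) = -0.534159  →  δ = -0.4906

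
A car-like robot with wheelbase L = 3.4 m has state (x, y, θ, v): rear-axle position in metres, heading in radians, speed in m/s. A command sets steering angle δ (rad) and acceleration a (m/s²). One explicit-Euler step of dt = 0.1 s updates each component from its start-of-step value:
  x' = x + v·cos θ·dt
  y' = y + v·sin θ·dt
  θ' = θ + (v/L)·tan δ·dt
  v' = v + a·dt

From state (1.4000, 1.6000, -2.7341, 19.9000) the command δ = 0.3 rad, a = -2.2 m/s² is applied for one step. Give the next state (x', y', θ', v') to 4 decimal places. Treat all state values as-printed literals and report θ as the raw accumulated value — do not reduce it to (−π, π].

x' = 1.4000 + 19.9000·cos(-2.7341)·0.1 = -0.4271
y' = 1.6000 + 19.9000·sin(-2.7341)·0.1 = 0.8113
θ' = -2.7341 + (19.9000/3.4)·tan(0.3)·0.1 = -2.5530
v' = 19.9000 − 2.2000·0.1 = 19.6800

(-0.4271, 0.8113, -2.5530, 19.6800)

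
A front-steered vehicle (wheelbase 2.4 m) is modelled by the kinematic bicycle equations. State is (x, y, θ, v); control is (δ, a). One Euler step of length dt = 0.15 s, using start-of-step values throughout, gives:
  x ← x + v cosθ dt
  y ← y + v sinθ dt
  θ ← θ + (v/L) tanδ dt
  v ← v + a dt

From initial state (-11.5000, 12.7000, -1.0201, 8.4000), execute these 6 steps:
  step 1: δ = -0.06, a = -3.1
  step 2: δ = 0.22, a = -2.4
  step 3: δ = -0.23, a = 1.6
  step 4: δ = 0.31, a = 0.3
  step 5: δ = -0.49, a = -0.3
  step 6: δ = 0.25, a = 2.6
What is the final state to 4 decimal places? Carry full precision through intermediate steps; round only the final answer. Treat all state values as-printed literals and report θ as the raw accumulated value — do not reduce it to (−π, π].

(-7.7904, 6.6637, -1.0324, 8.2050)

after step 1 (δ=-0.06, a=-3.1): (-10.840666, 11.626278, -1.051638, 7.935000)
after step 2 (δ=0.22, a=-2.4): (-10.250124, 10.592859, -0.940737, 7.575000)
after step 3 (δ=-0.23, a=1.6): (-9.580654, 9.674778, -1.051589, 7.815000)
after step 4 (δ=0.31, a=0.3): (-8.998992, 8.657015, -0.895129, 7.860000)
after step 5 (δ=-0.49, a=-0.3): (-8.261624, 7.737054, -1.157156, 7.815000)
after step 6 (δ=0.25, a=2.6): (-7.790444, 6.663667, -1.032437, 8.205000)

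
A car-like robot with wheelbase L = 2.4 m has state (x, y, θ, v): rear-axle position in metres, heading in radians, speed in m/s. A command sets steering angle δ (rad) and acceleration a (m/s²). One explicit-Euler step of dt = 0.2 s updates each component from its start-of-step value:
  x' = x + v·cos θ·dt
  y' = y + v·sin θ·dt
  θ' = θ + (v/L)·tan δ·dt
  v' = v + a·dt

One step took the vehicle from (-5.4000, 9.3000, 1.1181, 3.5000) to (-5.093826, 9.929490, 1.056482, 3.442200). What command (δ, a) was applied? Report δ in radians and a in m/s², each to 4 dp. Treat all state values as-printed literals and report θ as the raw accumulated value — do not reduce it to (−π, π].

a = (v'−v)/dt = (-0.057800)/0.2 = -0.2890
Δθ = θ'−θ = -0.061618;  (v·dt/L) = 3.5000·0.2/2.4 = 0.291667
tan δ = Δθ·L/(v·dt) = -0.211262  →  δ = -0.2082

δ = -0.2082, a = -0.2890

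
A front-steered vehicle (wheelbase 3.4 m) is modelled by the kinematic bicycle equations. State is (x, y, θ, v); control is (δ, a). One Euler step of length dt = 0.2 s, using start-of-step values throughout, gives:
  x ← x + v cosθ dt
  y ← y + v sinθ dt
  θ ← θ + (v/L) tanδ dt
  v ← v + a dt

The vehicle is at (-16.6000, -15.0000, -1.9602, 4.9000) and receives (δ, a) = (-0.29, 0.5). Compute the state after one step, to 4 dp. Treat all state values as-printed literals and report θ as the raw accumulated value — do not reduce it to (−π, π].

(-16.9720, -15.9066, -2.0462, 5.0000)

x' = -16.6000 + 4.9000·cos(-1.9602)·0.2 = -16.9720
y' = -15.0000 + 4.9000·sin(-1.9602)·0.2 = -15.9066
θ' = -1.9602 + (4.9000/3.4)·tan(-0.29)·0.2 = -2.0462
v' = 4.9000 + 0.5000·0.2 = 5.0000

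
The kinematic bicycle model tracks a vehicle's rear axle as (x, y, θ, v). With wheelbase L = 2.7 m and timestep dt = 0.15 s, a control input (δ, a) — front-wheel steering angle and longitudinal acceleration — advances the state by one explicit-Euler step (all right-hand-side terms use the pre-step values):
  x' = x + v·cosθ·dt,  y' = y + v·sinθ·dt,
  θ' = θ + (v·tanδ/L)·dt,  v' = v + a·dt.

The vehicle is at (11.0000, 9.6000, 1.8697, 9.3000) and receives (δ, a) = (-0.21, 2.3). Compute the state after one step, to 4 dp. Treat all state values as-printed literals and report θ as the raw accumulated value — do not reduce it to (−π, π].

(10.5892, 10.9331, 1.7596, 9.6450)

x' = 11.0000 + 9.3000·cos(1.8697)·0.15 = 10.5892
y' = 9.6000 + 9.3000·sin(1.8697)·0.15 = 10.9331
θ' = 1.8697 + (9.3000/2.7)·tan(-0.21)·0.15 = 1.7596
v' = 9.3000 + 2.3000·0.15 = 9.6450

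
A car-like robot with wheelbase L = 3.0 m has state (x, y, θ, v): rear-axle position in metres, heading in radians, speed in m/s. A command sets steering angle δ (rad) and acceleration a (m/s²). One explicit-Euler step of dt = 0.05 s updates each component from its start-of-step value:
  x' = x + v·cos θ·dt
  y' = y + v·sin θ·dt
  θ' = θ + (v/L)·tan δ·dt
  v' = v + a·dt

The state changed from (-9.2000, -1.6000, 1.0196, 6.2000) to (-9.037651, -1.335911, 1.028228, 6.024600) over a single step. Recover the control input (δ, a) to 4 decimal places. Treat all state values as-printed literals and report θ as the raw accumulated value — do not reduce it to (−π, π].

δ = 0.0833, a = -3.5080

a = (v'−v)/dt = (-0.175400)/0.05 = -3.5080
Δθ = θ'−θ = 0.008628;  (v·dt/L) = 6.2000·0.05/3.0 = 0.103333
tan δ = Δθ·L/(v·dt) = 0.083497  →  δ = 0.0833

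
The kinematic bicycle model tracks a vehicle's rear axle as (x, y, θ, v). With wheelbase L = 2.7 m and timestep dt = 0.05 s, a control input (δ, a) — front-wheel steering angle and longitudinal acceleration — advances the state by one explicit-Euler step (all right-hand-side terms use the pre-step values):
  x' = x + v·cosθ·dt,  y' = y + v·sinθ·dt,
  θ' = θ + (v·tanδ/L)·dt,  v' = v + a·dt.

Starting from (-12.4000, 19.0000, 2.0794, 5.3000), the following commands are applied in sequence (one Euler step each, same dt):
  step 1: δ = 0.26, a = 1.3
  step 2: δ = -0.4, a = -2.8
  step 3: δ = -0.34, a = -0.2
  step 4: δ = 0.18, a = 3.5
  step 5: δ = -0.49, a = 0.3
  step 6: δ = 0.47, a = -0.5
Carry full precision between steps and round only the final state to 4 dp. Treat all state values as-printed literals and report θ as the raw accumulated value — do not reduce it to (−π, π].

(-13.1391, 20.4122, 2.0445, 5.3800)

after step 1 (δ=0.26, a=1.3): (-12.529044, 19.231458, 2.105510, 5.365000)
after step 2 (δ=-0.4, a=-2.8): (-12.665743, 19.462264, 2.063504, 5.225000)
after step 3 (δ=-0.34, a=-0.2): (-12.789317, 19.692440, 2.029277, 5.215000)
after step 4 (δ=0.18, a=3.5): (-12.904722, 19.926261, 2.046850, 5.390000)
after step 5 (δ=-0.49, a=0.3): (-13.028227, 20.165795, 1.993610, 5.405000)
after step 6 (δ=0.47, a=-0.5): (-13.139118, 20.412246, 2.044454, 5.380000)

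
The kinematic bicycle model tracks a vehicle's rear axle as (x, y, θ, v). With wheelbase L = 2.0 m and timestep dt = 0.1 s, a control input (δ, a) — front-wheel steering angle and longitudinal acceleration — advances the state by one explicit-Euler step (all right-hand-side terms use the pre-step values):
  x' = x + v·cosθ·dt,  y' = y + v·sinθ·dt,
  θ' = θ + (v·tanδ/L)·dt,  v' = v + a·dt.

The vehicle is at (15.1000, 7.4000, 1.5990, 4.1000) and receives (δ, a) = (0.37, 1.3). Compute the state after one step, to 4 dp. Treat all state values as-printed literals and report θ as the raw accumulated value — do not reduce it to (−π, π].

x' = 15.1000 + 4.1000·cos(1.5990)·0.1 = 15.0884
y' = 7.4000 + 4.1000·sin(1.5990)·0.1 = 7.8098
θ' = 1.5990 + (4.1000/2.0)·tan(0.37)·0.1 = 1.6785
v' = 4.1000 + 1.3000·0.1 = 4.2300

(15.0884, 7.8098, 1.6785, 4.2300)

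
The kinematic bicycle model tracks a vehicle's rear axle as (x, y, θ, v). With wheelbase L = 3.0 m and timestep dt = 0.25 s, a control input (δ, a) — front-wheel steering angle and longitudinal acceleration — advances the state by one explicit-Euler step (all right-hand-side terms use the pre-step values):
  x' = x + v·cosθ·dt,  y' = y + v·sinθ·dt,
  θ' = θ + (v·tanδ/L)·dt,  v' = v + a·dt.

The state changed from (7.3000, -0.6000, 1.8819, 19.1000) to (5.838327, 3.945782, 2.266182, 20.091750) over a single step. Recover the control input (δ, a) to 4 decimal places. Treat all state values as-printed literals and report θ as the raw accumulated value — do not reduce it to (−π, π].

a = (v'−v)/dt = (0.991750)/0.25 = 3.9670
Δθ = θ'−θ = 0.384282;  (v·dt/L) = 19.1000·0.25/3.0 = 1.591667
tan δ = Δθ·L/(v·dt) = 0.241434  →  δ = 0.2369

δ = 0.2369, a = 3.9670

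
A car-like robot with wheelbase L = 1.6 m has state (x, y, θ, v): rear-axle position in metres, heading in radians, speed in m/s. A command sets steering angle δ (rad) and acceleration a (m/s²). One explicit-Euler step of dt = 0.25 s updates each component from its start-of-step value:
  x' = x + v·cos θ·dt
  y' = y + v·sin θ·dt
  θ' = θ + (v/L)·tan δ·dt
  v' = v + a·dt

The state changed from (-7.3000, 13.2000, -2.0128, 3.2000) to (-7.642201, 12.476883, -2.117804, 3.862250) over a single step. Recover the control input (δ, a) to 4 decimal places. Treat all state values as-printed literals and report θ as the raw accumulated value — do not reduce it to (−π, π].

δ = -0.2070, a = 2.6490

a = (v'−v)/dt = (0.662250)/0.25 = 2.6490
Δθ = θ'−θ = -0.105004;  (v·dt/L) = 3.2000·0.25/1.6 = 0.500000
tan δ = Δθ·L/(v·dt) = -0.210008  →  δ = -0.2070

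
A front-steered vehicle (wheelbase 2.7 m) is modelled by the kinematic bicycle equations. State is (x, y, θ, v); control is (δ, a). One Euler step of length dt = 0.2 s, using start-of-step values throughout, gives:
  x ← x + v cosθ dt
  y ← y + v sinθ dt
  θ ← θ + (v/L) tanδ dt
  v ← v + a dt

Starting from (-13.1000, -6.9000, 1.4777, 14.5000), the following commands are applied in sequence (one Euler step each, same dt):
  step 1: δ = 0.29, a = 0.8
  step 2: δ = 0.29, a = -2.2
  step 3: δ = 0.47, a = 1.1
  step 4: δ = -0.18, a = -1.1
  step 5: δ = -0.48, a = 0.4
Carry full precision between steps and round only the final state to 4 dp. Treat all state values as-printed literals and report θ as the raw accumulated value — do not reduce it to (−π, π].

after step 1 (δ=0.29, a=0.8): (-12.830410, -4.012558, 1.798217, 14.660000)
after step 2 (δ=0.29, a=-2.2): (-13.491476, -1.156054, 2.122272, 14.220000)
after step 3 (δ=0.47, a=1.1): (-14.981574, 1.266330, 2.657329, 14.440000)
after step 4 (δ=-0.18, a=-1.1): (-17.537506, 2.610858, 2.462689, 14.220000)
after step 5 (δ=-0.48, a=0.4): (-19.750882, 4.396720, 1.914312, 14.300000)

(-19.7509, 4.3967, 1.9143, 14.3000)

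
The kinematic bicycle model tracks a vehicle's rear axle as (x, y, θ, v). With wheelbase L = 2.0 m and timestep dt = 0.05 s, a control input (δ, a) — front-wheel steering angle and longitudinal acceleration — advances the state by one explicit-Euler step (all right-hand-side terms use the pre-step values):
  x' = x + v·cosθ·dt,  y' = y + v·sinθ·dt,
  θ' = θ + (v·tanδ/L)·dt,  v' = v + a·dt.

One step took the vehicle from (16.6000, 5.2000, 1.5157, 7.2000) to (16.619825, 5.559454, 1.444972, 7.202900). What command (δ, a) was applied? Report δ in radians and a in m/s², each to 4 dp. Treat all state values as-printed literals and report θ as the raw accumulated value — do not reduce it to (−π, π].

δ = -0.3744, a = 0.0580

a = (v'−v)/dt = (0.002900)/0.05 = 0.0580
Δθ = θ'−θ = -0.070728;  (v·dt/L) = 7.2000·0.05/2.0 = 0.180000
tan δ = Δθ·L/(v·dt) = -0.392933  →  δ = -0.3744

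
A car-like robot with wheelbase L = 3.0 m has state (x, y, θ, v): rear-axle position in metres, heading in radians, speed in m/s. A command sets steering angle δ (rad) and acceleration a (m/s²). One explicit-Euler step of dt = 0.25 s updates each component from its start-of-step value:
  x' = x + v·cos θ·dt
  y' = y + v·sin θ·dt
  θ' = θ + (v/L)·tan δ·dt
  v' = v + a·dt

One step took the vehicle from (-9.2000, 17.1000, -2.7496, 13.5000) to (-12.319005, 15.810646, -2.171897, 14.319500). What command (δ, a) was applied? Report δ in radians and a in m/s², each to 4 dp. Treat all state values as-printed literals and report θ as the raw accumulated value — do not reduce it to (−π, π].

δ = 0.4744, a = 3.2780

a = (v'−v)/dt = (0.819500)/0.25 = 3.2780
Δθ = θ'−θ = 0.577703;  (v·dt/L) = 13.5000·0.25/3.0 = 1.125000
tan δ = Δθ·L/(v·dt) = 0.513514  →  δ = 0.4744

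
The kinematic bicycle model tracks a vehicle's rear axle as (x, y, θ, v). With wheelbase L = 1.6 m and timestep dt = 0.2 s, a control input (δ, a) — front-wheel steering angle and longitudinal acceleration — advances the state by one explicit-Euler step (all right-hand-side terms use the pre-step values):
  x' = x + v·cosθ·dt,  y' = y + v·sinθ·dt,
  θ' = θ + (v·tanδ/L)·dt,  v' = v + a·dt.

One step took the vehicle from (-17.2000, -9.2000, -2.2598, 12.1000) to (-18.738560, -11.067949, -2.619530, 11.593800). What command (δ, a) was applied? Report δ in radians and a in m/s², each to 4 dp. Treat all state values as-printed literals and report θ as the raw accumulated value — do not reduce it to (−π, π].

a = (v'−v)/dt = (-0.506200)/0.2 = -2.5310
Δθ = θ'−θ = -0.359730;  (v·dt/L) = 12.1000·0.2/1.6 = 1.512500
tan δ = Δθ·L/(v·dt) = -0.237838  →  δ = -0.2335

δ = -0.2335, a = -2.5310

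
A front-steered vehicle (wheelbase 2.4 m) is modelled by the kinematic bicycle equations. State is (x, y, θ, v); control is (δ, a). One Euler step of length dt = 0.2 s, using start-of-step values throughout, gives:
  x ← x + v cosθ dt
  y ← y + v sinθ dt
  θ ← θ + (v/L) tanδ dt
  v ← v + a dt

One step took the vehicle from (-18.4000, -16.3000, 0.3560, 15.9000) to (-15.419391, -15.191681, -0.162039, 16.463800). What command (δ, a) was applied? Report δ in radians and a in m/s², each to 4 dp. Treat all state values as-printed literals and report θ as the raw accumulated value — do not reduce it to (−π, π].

δ = -0.3727, a = 2.8190

a = (v'−v)/dt = (0.563800)/0.2 = 2.8190
Δθ = θ'−θ = -0.518039;  (v·dt/L) = 15.9000·0.2/2.4 = 1.325000
tan δ = Δθ·L/(v·dt) = -0.390973  →  δ = -0.3727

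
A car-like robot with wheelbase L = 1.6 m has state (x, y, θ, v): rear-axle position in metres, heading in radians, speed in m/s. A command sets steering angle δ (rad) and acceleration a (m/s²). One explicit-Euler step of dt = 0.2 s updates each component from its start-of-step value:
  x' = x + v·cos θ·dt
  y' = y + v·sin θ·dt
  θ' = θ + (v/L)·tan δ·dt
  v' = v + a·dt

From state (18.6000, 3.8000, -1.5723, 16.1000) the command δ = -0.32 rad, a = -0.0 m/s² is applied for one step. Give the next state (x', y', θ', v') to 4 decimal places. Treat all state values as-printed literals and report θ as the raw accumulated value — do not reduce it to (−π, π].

x' = 18.6000 + 16.1000·cos(-1.5723)·0.2 = 18.5952
y' = 3.8000 + 16.1000·sin(-1.5723)·0.2 = 0.5800
θ' = -1.5723 + (16.1000/1.6)·tan(-0.32)·0.2 = -2.2392
v' = 16.1000 + 0.0000·0.2 = 16.1000

(18.5952, 0.5800, -2.2392, 16.1000)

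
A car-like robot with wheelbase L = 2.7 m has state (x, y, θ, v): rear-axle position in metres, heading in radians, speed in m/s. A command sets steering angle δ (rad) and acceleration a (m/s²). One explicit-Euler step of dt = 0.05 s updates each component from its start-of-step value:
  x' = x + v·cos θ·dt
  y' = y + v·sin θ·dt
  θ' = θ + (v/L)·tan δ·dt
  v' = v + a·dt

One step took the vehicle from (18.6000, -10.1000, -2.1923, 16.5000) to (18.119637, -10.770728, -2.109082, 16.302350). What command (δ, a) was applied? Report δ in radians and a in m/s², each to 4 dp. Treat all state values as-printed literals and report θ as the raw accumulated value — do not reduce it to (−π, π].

a = (v'−v)/dt = (-0.197650)/0.05 = -3.9530
Δθ = θ'−θ = 0.083218;  (v·dt/L) = 16.5000·0.05/2.7 = 0.305556
tan δ = Δθ·L/(v·dt) = 0.272350  →  δ = 0.2659

δ = 0.2659, a = -3.9530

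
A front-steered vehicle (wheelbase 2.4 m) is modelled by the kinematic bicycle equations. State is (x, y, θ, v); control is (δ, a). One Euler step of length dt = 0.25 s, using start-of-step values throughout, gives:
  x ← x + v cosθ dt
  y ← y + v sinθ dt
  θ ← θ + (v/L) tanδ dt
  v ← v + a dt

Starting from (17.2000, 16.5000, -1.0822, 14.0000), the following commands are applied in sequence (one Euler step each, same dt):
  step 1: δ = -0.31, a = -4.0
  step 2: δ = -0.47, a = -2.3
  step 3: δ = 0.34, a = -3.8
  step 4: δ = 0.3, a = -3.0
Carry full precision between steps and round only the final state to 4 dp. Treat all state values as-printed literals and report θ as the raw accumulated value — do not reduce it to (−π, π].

(16.3983, 4.9121, -1.4096, 10.7250)

after step 1 (δ=-0.31, a=-4.0): (18.842854, 13.409526, -1.549344, 13.000000)
after step 2 (δ=-0.47, a=-2.3): (18.912568, 10.160274, -2.237215, 12.425000)
after step 3 (δ=0.34, a=-3.8): (16.992363, 7.718635, -1.779383, 11.475000)
after step 4 (δ=0.3, a=-3.0): (16.398308, 4.912066, -1.409630, 10.725000)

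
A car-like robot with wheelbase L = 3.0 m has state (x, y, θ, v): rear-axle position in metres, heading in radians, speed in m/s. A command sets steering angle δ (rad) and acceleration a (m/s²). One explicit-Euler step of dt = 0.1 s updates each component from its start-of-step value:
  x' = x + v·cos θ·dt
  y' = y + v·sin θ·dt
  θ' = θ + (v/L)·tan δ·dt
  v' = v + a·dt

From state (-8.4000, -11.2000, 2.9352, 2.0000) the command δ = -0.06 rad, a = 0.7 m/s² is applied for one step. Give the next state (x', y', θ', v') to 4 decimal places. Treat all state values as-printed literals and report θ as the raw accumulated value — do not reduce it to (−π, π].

x' = -8.4000 + 2.0000·cos(2.9352)·0.1 = -8.5958
y' = -11.2000 + 2.0000·sin(2.9352)·0.1 = -11.1590
θ' = 2.9352 + (2.0000/3.0)·tan(-0.06)·0.1 = 2.9312
v' = 2.0000 + 0.7000·0.1 = 2.0700

(-8.5958, -11.1590, 2.9312, 2.0700)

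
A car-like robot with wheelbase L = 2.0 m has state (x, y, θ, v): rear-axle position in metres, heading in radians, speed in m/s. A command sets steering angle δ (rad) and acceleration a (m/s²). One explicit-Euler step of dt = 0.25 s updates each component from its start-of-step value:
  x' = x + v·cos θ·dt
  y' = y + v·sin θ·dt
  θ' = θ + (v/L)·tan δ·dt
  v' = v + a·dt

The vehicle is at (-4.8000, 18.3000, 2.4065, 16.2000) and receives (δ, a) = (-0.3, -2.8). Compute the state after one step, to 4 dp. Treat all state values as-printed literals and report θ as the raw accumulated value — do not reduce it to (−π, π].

(-7.8042, 21.0162, 1.7801, 15.5000)

x' = -4.8000 + 16.2000·cos(2.4065)·0.25 = -7.8042
y' = 18.3000 + 16.2000·sin(2.4065)·0.25 = 21.0162
θ' = 2.4065 + (16.2000/2.0)·tan(-0.3)·0.25 = 1.7801
v' = 16.2000 − 2.8000·0.25 = 15.5000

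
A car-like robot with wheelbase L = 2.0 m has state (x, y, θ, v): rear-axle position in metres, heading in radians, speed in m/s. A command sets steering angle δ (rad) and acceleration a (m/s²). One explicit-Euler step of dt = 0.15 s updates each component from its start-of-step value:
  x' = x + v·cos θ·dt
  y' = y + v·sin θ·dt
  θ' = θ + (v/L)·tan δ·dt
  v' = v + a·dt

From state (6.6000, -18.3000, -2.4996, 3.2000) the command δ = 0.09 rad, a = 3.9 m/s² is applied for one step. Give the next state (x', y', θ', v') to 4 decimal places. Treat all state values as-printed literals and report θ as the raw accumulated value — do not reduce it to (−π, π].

x' = 6.6000 + 3.2000·cos(-2.4996)·0.15 = 6.2156
y' = -18.3000 + 3.2000·sin(-2.4996)·0.15 = -18.5874
θ' = -2.4996 + (3.2000/2.0)·tan(0.09)·0.15 = -2.4779
v' = 3.2000 + 3.9000·0.15 = 3.7850

(6.2156, -18.5874, -2.4779, 3.7850)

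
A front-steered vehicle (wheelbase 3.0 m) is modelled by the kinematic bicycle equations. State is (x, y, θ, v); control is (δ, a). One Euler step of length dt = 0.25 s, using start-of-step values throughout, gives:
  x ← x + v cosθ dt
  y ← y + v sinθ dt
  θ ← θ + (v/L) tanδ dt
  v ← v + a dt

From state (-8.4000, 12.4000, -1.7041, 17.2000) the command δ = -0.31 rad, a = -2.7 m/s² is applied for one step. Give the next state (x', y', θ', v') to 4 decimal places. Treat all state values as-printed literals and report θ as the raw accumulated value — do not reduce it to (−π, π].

x' = -8.4000 + 17.2000·cos(-1.7041)·0.25 = -8.9715
y' = 12.4000 + 17.2000·sin(-1.7041)·0.25 = 8.1381
θ' = -1.7041 + (17.2000/3.0)·tan(-0.31)·0.25 = -2.1632
v' = 17.2000 − 2.7000·0.25 = 16.5250

(-8.9715, 8.1381, -2.1632, 16.5250)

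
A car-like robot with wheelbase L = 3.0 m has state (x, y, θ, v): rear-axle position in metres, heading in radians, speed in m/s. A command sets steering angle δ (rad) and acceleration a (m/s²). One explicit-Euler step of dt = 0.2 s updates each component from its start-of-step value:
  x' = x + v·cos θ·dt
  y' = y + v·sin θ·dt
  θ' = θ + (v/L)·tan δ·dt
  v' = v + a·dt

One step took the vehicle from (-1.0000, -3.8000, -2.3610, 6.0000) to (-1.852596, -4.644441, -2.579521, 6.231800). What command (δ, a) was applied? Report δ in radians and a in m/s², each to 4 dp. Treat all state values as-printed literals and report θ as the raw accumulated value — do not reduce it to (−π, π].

δ = -0.5000, a = 1.1590

a = (v'−v)/dt = (0.231800)/0.2 = 1.1590
Δθ = θ'−θ = -0.218521;  (v·dt/L) = 6.0000·0.2/3.0 = 0.400000
tan δ = Δθ·L/(v·dt) = -0.546302  →  δ = -0.5000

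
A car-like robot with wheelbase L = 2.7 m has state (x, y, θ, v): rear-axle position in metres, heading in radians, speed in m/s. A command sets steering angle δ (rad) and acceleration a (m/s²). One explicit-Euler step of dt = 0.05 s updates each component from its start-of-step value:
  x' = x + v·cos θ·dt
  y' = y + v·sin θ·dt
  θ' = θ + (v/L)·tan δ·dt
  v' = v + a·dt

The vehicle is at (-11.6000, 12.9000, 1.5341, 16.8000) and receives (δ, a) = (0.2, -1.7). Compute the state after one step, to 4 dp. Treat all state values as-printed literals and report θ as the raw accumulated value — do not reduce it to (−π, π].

x' = -11.6000 + 16.8000·cos(1.5341)·0.05 = -11.5692
y' = 12.9000 + 16.8000·sin(1.5341)·0.05 = 13.7394
θ' = 1.5341 + (16.8000/2.7)·tan(0.2)·0.05 = 1.5972
v' = 16.8000 − 1.7000·0.05 = 16.7150

(-11.5692, 13.7394, 1.5972, 16.7150)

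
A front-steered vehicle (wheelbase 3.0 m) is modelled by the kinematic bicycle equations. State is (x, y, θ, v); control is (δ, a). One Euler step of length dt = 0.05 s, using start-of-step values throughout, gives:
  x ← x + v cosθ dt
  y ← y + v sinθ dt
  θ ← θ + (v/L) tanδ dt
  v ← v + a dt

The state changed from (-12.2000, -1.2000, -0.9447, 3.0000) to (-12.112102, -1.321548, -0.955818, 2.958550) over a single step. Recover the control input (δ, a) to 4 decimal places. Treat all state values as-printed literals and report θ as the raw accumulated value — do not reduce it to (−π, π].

a = (v'−v)/dt = (-0.041450)/0.05 = -0.8290
Δθ = θ'−θ = -0.011118;  (v·dt/L) = 3.0000·0.05/3.0 = 0.050000
tan δ = Δθ·L/(v·dt) = -0.222360  →  δ = -0.2188

δ = -0.2188, a = -0.8290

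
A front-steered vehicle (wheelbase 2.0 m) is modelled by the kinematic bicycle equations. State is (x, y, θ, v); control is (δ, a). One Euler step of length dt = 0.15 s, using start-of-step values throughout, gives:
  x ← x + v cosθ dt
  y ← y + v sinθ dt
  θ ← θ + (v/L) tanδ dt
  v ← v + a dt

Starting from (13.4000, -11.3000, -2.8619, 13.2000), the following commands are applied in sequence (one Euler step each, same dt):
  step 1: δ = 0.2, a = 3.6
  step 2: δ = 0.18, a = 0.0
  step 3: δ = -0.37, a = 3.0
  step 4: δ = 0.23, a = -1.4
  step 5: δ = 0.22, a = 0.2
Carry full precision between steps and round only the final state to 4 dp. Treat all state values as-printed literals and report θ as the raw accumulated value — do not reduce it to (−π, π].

after step 1 (δ=0.2, a=3.6): (11.496942, -11.846599, -2.661217, 13.740000)
after step 2 (δ=0.18, a=0.0): (9.669203, -12.799013, -2.473697, 13.740000)
after step 3 (δ=-0.37, a=3.0): (8.051056, -14.075462, -2.873390, 14.190000)
after step 4 (δ=0.23, a=-1.4): (5.998653, -14.639511, -2.624203, 13.980000)
after step 5 (δ=0.22, a=0.2): (4.176122, -15.676714, -2.389738, 14.010000)

(4.1761, -15.6767, -2.3897, 14.0100)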